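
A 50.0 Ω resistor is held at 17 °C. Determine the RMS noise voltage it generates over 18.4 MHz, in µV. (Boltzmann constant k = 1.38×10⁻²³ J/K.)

3.84 µV

T = 17 °C + 273.15 = 290.15 K
V_n = √(4kTRB)
4kTRB = 4 × 1.38×10⁻²³ × 290.15 × 5.00×10¹ × 1.84×10⁷ = 1.47×10⁻¹¹ V²
V_n = √(1.47×10⁻¹¹) = 3.84×10⁻⁶ V = 3.84 µV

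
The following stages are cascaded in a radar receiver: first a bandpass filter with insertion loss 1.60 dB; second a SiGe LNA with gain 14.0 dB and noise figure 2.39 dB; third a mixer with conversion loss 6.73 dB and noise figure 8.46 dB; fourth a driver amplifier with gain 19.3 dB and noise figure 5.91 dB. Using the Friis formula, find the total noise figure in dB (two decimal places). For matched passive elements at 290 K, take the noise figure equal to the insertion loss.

Convert to linear (a loss of L dB is a gain of −L dB): F_i = 10^(NF_i/10), G_i = 10^(G_i,dB/10)
  Stage 1: F_1 = 10^(1.60/10) = 1.445, G_1 = 10^(−1.60/10) = 0.6918
  Stage 2: F_2 = 10^(2.39/10) = 1.734, G_2 = 10^(14.0/10) = 25.12
  Stage 3: F_3 = 10^(8.46/10) = 7.015, G_3 = 10^(−6.73/10) = 0.2123
  Stage 4: F_4 = 10^(5.91/10) = 3.899, G_4 = 10^(19.3/10) = 85.11
Friis cascade:
  F = 1.445 + (1.734 − 1)/0.6918 + (7.015 − 1)/17.38 + (3.899 − 1)/3.690 = 3.638
NF = 10 log₁₀(3.638) = 5.61 dB

5.61 dB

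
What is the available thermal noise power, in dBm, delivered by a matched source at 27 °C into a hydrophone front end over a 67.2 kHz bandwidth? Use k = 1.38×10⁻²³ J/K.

−125.6 dBm

T = 27 °C + 273.15 = 300.15 K
P_n = kTB = 1.38×10⁻²³ × 300.15 × 6.72×10⁴ = 2.78×10⁻¹⁶ W
In dBm: 10 log₁₀(2.78×10⁻¹⁶ / 10⁻³) = −125.6 dBm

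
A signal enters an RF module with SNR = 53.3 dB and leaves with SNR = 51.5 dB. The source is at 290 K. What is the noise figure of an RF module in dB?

NF (dB) = SNR_in(dB) − SNR_out(dB) when the source is at T₀
NF = 53.3 − 51.5 = 1.8 dB

1.8 dB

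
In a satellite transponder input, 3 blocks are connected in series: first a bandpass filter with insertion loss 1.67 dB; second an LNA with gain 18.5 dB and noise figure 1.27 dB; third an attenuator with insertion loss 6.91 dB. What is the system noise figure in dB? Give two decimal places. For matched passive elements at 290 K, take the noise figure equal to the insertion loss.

Convert to linear (a loss of L dB is a gain of −L dB): F_i = 10^(NF_i/10), G_i = 10^(G_i,dB/10)
  Stage 1: F_1 = 10^(1.67/10) = 1.469, G_1 = 10^(−1.67/10) = 0.6808
  Stage 2: F_2 = 10^(1.27/10) = 1.340, G_2 = 10^(18.5/10) = 70.79
  Stage 3: F_3 = 10^(6.91/10) = 4.909, G_3 = 10^(−6.91/10) = 0.2037
Friis cascade:
  F = 1.469 + (1.340 − 1)/0.6808 + (4.909 − 1)/48.19 = 2.049
NF = 10 log₁₀(2.049) = 3.12 dB

3.12 dB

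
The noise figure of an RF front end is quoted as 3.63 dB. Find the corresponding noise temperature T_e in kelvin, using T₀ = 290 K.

F = 10^(3.63/10) = 2.30675
T_e = (F − 1)·T₀ = (2.30675 − 1) × 290 = 379 K

379 K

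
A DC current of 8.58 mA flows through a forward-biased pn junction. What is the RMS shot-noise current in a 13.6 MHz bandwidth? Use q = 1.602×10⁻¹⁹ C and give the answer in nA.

I_n = √(2qI·B)
2qI·B = 2 × 1.602×10⁻¹⁹ × 8.58×10⁻³ × 1.36×10⁷ = 3.74×10⁻¹⁴ A²
I_n = √(3.74×10⁻¹⁴) = 1.93×10⁻⁷ A = 193 nA

193 nA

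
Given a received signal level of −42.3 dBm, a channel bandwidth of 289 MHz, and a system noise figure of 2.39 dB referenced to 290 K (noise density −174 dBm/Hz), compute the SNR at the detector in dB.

Noise floor: N = −174 + 10 log₁₀(B) + NF
10 log₁₀(2.89×10⁸) = 84.61 dB
N = −174 + 84.61 + 2.39 = −87.00 dBm
SNR = P_sig − N = −42.3 − (−87.00) = 44.70 dB → 44.7 dB

44.7 dB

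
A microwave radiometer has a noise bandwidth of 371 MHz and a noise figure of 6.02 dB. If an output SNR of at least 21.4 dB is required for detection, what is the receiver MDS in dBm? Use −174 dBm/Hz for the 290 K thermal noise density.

Sensitivity = −174 + 10 log₁₀(B) + NF + SNR_min
= −174 + 85.69 + 6.02 + 21.4
= −60.89 dBm → −60.9 dBm

−60.9 dBm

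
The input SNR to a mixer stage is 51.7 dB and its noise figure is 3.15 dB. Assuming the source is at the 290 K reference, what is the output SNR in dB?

By definition F = SNR_in/SNR_out, so in dB: SNR_out = SNR_in − NF
SNR_out = 51.7 − 3.15 = 48.55 dB

48.55 dB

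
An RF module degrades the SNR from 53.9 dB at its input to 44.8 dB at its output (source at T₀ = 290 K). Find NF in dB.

9.1 dB

NF (dB) = SNR_in(dB) − SNR_out(dB) when the source is at T₀
NF = 53.9 − 44.8 = 9.1 dB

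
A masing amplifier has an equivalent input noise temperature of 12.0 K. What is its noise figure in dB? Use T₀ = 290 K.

0.176 dB

F = 1 + T_e/T₀ = 1 + 12.0/290 = 1.04138
NF = 10 log₁₀(1.04138) = 0.176 dB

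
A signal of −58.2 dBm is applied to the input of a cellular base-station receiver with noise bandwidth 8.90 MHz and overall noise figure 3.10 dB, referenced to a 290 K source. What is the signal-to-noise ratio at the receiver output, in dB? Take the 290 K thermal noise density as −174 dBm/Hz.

43.2 dB

Noise floor: N = −174 + 10 log₁₀(B) + NF
10 log₁₀(8.90×10⁶) = 69.49 dB
N = −174 + 69.49 + 3.10 = −101.41 dBm
SNR = P_sig − N = −58.2 − (−101.41) = 43.21 dB → 43.2 dB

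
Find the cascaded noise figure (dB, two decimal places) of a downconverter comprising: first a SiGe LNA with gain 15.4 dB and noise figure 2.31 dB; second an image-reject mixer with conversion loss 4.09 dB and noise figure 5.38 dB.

Convert to linear (a loss of L dB is a gain of −L dB): F_i = 10^(NF_i/10), G_i = 10^(G_i,dB/10)
  Stage 1: F_1 = 10^(2.31/10) = 1.702, G_1 = 10^(15.4/10) = 34.67
  Stage 2: F_2 = 10^(5.38/10) = 3.451, G_2 = 10^(−4.09/10) = 0.3899
Friis cascade:
  F = 1.702 + (3.451 − 1)/34.67 = 1.773
NF = 10 log₁₀(1.773) = 2.49 dB

2.49 dB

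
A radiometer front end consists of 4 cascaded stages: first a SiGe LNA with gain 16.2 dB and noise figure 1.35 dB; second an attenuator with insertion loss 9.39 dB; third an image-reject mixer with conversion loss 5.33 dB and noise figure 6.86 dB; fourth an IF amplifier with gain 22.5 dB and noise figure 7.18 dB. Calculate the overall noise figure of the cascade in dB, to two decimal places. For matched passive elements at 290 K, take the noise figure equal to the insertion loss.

7.29 dB

Convert to linear (a loss of L dB is a gain of −L dB): F_i = 10^(NF_i/10), G_i = 10^(G_i,dB/10)
  Stage 1: F_1 = 10^(1.35/10) = 1.365, G_1 = 10^(16.2/10) = 41.69
  Stage 2: F_2 = 10^(9.39/10) = 8.690, G_2 = 10^(−9.39/10) = 0.1151
  Stage 3: F_3 = 10^(6.86/10) = 4.853, G_3 = 10^(−5.33/10) = 0.2931
  Stage 4: F_4 = 10^(7.18/10) = 5.224, G_4 = 10^(22.5/10) = 177.8
Friis cascade:
  F = 1.365 + (8.690 − 1)/41.69 + (4.853 − 1)/4.797 + (5.224 − 1)/1.406 = 5.356
NF = 10 log₁₀(5.356) = 7.29 dB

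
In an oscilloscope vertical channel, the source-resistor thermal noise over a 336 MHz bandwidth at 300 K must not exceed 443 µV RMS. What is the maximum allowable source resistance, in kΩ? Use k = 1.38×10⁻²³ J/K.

35.3 kΩ

Johnson–Nyquist: V_n = √(4kTRB) ⇒ R = V_n² / (4kTB)
4kTB = 4 × 1.38×10⁻²³ × 300 × 3.36×10⁸ = 5.56×10⁻¹²
R = (4.43×10⁻⁴)² / 5.56×10⁻¹² = 3.53×10⁴ Ω = 35.3 kΩ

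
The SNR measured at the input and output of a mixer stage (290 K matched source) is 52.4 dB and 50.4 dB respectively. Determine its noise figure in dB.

2.0 dB

NF (dB) = SNR_in(dB) − SNR_out(dB) when the source is at T₀
NF = 52.4 − 50.4 = 2.0 dB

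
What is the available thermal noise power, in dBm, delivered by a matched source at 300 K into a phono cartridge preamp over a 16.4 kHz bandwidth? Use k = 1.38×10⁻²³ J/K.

P_n = kTB = 1.38×10⁻²³ × 300 × 1.64×10⁴ = 6.79×10⁻¹⁷ W
In dBm: 10 log₁₀(6.79×10⁻¹⁷ / 10⁻³) = −131.7 dBm

−131.7 dBm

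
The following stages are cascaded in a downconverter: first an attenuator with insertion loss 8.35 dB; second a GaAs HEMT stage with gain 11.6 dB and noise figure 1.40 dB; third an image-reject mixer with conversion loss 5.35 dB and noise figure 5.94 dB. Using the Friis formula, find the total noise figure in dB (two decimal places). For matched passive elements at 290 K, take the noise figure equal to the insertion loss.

10.34 dB

Convert to linear (a loss of L dB is a gain of −L dB): F_i = 10^(NF_i/10), G_i = 10^(G_i,dB/10)
  Stage 1: F_1 = 10^(8.35/10) = 6.839, G_1 = 10^(−8.35/10) = 0.1462
  Stage 2: F_2 = 10^(1.40/10) = 1.380, G_2 = 10^(11.6/10) = 14.45
  Stage 3: F_3 = 10^(5.94/10) = 3.926, G_3 = 10^(−5.35/10) = 0.2917
Friis cascade:
  F = 6.839 + (1.380 − 1)/0.1462 + (3.926 − 1)/2.113 = 10.83
NF = 10 log₁₀(10.83) = 10.34 dB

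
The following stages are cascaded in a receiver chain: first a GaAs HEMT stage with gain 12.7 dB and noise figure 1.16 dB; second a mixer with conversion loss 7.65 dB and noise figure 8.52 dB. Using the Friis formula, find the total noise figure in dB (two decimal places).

2.13 dB

Convert to linear (a loss of L dB is a gain of −L dB): F_i = 10^(NF_i/10), G_i = 10^(G_i,dB/10)
  Stage 1: F_1 = 10^(1.16/10) = 1.306, G_1 = 10^(12.7/10) = 18.62
  Stage 2: F_2 = 10^(8.52/10) = 7.112, G_2 = 10^(−7.65/10) = 0.1718
Friis cascade:
  F = 1.306 + (7.112 − 1)/18.62 = 1.634
NF = 10 log₁₀(1.634) = 2.13 dB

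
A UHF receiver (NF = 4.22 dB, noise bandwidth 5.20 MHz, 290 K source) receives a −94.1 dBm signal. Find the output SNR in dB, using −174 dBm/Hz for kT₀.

8.5 dB

Noise floor: N = −174 + 10 log₁₀(B) + NF
10 log₁₀(5.20×10⁶) = 67.16 dB
N = −174 + 67.16 + 4.22 = −102.62 dBm
SNR = P_sig − N = −94.1 − (−102.62) = 8.52 dB → 8.5 dB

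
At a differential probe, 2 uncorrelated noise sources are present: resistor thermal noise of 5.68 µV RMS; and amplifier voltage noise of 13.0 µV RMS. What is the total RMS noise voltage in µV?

14.2 µV

Uncorrelated sources add in power (mean-square): V_tot = √(ΣV_i²)
V_tot = √[(5.68×10⁻⁶)² + (1.30×10⁻⁵)²] = 1.42×10⁻⁵ V = 14.2 µV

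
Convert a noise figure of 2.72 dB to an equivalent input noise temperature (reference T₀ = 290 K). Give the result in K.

252 K

F = 10^(2.72/10) = 1.87068
T_e = (F − 1)·T₀ = (1.87068 − 1) × 290 = 252 K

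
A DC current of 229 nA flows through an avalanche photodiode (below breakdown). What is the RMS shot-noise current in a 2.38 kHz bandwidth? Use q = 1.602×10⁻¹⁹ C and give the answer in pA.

13.2 pA

I_n = √(2qI·B)
2qI·B = 2 × 1.602×10⁻¹⁹ × 2.29×10⁻⁷ × 2.38×10³ = 1.75×10⁻²² A²
I_n = √(1.75×10⁻²²) = 1.32×10⁻¹¹ A = 13.2 pA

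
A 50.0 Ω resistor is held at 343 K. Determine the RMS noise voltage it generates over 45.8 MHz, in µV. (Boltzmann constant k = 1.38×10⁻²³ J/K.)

6.58 µV

V_n = √(4kTRB)
4kTRB = 4 × 1.38×10⁻²³ × 343 × 5.00×10¹ × 4.58×10⁷ = 4.34×10⁻¹¹ V²
V_n = √(4.34×10⁻¹¹) = 6.58×10⁻⁶ V = 6.58 µV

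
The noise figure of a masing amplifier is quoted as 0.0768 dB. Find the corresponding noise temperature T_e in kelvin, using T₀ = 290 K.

5.17 K

F = 10^(0.0768/10) = 1.01784
T_e = (F − 1)·T₀ = (1.01784 − 1) × 290 = 5.17 K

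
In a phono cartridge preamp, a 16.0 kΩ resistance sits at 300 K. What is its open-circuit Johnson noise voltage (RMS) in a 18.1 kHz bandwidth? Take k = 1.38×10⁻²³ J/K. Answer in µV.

2.19 µV

V_n = √(4kTRB)
4kTRB = 4 × 1.38×10⁻²³ × 300 × 1.60×10⁴ × 1.81×10⁴ = 4.80×10⁻¹² V²
V_n = √(4.80×10⁻¹²) = 2.19×10⁻⁶ V = 2.19 µV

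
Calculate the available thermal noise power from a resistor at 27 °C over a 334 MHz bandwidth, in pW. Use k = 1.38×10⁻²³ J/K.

1.38 pW

T = 27 °C + 273.15 = 300.15 K
P_n = kTB = 1.38×10⁻²³ × 300.15 × 3.34×10⁸ = 1.38×10⁻¹² W = 1.38 pW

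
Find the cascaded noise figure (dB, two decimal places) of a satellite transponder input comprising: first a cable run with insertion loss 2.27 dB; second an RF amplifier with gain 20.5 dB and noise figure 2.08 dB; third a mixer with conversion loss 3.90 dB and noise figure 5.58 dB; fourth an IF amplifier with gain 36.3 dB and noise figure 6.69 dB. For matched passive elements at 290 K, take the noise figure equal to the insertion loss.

Convert to linear (a loss of L dB is a gain of −L dB): F_i = 10^(NF_i/10), G_i = 10^(G_i,dB/10)
  Stage 1: F_1 = 10^(2.27/10) = 1.687, G_1 = 10^(−2.27/10) = 0.5929
  Stage 2: F_2 = 10^(2.08/10) = 1.614, G_2 = 10^(20.5/10) = 112.2
  Stage 3: F_3 = 10^(5.58/10) = 3.614, G_3 = 10^(−3.90/10) = 0.4074
  Stage 4: F_4 = 10^(6.69/10) = 4.667, G_4 = 10^(36.3/10) = 4266
Friis cascade:
  F = 1.687 + (1.614 − 1)/0.5929 + (3.614 − 1)/66.53 + (4.667 − 1)/27.10 = 2.897
NF = 10 log₁₀(2.897) = 4.62 dB

4.62 dB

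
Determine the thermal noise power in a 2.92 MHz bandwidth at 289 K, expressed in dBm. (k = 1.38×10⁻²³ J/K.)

−109.3 dBm

P_n = kTB = 1.38×10⁻²³ × 289 × 2.92×10⁶ = 1.16×10⁻¹⁴ W
In dBm: 10 log₁₀(1.16×10⁻¹⁴ / 10⁻³) = −109.3 dBm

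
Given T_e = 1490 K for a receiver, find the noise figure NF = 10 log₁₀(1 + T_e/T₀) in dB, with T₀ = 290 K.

F = 1 + T_e/T₀ = 1 + 1490/290 = 6.13793
NF = 10 log₁₀(6.13793) = 7.88 dB

7.88 dB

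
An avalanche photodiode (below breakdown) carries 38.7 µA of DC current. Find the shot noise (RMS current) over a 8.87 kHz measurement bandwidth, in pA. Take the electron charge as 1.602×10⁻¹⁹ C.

I_n = √(2qI·B)
2qI·B = 2 × 1.602×10⁻¹⁹ × 3.87×10⁻⁵ × 8.87×10³ = 1.10×10⁻¹⁹ A²
I_n = √(1.10×10⁻¹⁹) = 3.32×10⁻¹⁰ A = 332 pA

332 pA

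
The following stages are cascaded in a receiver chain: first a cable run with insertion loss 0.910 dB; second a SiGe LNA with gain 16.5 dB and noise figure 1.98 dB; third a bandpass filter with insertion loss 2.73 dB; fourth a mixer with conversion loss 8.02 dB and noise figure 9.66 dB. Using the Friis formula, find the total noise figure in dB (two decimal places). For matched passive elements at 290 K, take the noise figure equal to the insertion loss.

Convert to linear (a loss of L dB is a gain of −L dB): F_i = 10^(NF_i/10), G_i = 10^(G_i,dB/10)
  Stage 1: F_1 = 10^(0.910/10) = 1.233, G_1 = 10^(−0.910/10) = 0.8110
  Stage 2: F_2 = 10^(1.98/10) = 1.578, G_2 = 10^(16.5/10) = 44.67
  Stage 3: F_3 = 10^(2.73/10) = 1.875, G_3 = 10^(−2.73/10) = 0.5333
  Stage 4: F_4 = 10^(9.66/10) = 9.247, G_4 = 10^(−8.02/10) = 0.1578
Friis cascade:
  F = 1.233 + (1.578 − 1)/0.8110 + (1.875 − 1)/36.22 + (9.247 − 1)/19.32 = 2.396
NF = 10 log₁₀(2.396) = 3.80 dB

3.80 dB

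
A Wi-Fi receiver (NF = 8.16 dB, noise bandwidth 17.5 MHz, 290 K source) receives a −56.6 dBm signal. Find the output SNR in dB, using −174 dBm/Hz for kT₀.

Noise floor: N = −174 + 10 log₁₀(B) + NF
10 log₁₀(1.75×10⁷) = 72.43 dB
N = −174 + 72.43 + 8.16 = −93.41 dBm
SNR = P_sig − N = −56.6 − (−93.41) = 36.81 dB → 36.8 dB

36.8 dB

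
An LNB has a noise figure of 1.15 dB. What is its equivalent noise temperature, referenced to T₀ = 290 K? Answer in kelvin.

F = 10^(1.15/10) = 1.30317
T_e = (F − 1)·T₀ = (1.30317 − 1) × 290 = 87.9 K

87.9 K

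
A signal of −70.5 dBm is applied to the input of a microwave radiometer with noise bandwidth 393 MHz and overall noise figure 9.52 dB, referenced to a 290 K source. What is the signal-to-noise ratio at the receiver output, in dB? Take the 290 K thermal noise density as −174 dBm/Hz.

Noise floor: N = −174 + 10 log₁₀(B) + NF
10 log₁₀(3.93×10⁸) = 85.94 dB
N = −174 + 85.94 + 9.52 = −78.54 dBm
SNR = P_sig − N = −70.5 − (−78.54) = 8.04 dB → 8.0 dB

8.0 dB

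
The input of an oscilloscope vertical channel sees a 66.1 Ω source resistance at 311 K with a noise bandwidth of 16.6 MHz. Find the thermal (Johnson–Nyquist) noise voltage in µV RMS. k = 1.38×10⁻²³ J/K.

4.34 µV

V_n = √(4kTRB)
4kTRB = 4 × 1.38×10⁻²³ × 311 × 6.61×10¹ × 1.66×10⁷ = 1.88×10⁻¹¹ V²
V_n = √(1.88×10⁻¹¹) = 4.34×10⁻⁶ V = 4.34 µV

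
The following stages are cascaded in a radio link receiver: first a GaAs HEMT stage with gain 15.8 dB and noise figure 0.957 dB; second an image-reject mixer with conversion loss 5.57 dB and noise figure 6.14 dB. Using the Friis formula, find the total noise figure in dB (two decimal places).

1.23 dB

Convert to linear (a loss of L dB is a gain of −L dB): F_i = 10^(NF_i/10), G_i = 10^(G_i,dB/10)
  Stage 1: F_1 = 10^(0.957/10) = 1.247, G_1 = 10^(15.8/10) = 38.02
  Stage 2: F_2 = 10^(6.14/10) = 4.111, G_2 = 10^(−5.57/10) = 0.2773
Friis cascade:
  F = 1.247 + (4.111 − 1)/38.02 = 1.328
NF = 10 log₁₀(1.328) = 1.23 dB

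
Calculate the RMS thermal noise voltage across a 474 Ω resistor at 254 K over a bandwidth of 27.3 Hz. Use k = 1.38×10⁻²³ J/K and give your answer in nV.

13.5 nV

V_n = √(4kTRB)
4kTRB = 4 × 1.38×10⁻²³ × 254 × 4.74×10² × 2.73×10¹ = 1.81×10⁻¹⁶ V²
V_n = √(1.81×10⁻¹⁶) = 1.35×10⁻⁸ V = 13.5 nV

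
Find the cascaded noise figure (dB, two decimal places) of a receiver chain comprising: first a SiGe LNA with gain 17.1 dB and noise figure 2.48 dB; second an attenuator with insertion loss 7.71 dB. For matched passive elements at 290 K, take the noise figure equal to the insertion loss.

Convert to linear (a loss of L dB is a gain of −L dB): F_i = 10^(NF_i/10), G_i = 10^(G_i,dB/10)
  Stage 1: F_1 = 10^(2.48/10) = 1.770, G_1 = 10^(17.1/10) = 51.29
  Stage 2: F_2 = 10^(7.71/10) = 5.902, G_2 = 10^(−7.71/10) = 0.1694
Friis cascade:
  F = 1.770 + (5.902 − 1)/51.29 = 1.866
NF = 10 log₁₀(1.866) = 2.71 dB

2.71 dB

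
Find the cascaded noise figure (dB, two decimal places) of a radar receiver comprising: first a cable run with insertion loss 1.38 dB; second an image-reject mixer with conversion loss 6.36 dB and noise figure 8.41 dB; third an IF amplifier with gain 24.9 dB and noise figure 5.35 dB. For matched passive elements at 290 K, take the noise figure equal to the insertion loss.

Convert to linear (a loss of L dB is a gain of −L dB): F_i = 10^(NF_i/10), G_i = 10^(G_i,dB/10)
  Stage 1: F_1 = 10^(1.38/10) = 1.374, G_1 = 10^(−1.38/10) = 0.7278
  Stage 2: F_2 = 10^(8.41/10) = 6.934, G_2 = 10^(−6.36/10) = 0.2312
  Stage 3: F_3 = 10^(5.35/10) = 3.428, G_3 = 10^(24.9/10) = 309.0
Friis cascade:
  F = 1.374 + (6.934 − 1)/0.7278 + (3.428 − 1)/0.1683 = 23.96
NF = 10 log₁₀(23.96) = 13.79 dB

13.79 dB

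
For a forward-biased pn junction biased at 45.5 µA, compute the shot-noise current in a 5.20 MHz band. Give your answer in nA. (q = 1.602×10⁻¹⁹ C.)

I_n = √(2qI·B)
2qI·B = 2 × 1.602×10⁻¹⁹ × 4.55×10⁻⁵ × 5.20×10⁶ = 7.58×10⁻¹⁷ A²
I_n = √(7.58×10⁻¹⁷) = 8.71×10⁻⁹ A = 8.71 nA

8.71 nA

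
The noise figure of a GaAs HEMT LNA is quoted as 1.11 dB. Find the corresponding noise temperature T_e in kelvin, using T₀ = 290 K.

84.5 K

F = 10^(1.11/10) = 1.29122
T_e = (F − 1)·T₀ = (1.29122 − 1) × 290 = 84.5 K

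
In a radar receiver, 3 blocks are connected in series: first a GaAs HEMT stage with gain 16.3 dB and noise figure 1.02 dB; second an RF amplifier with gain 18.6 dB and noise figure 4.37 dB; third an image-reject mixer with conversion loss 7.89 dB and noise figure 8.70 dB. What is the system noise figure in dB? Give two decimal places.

1.16 dB

Convert to linear (a loss of L dB is a gain of −L dB): F_i = 10^(NF_i/10), G_i = 10^(G_i,dB/10)
  Stage 1: F_1 = 10^(1.02/10) = 1.265, G_1 = 10^(16.3/10) = 42.66
  Stage 2: F_2 = 10^(4.37/10) = 2.735, G_2 = 10^(18.6/10) = 72.44
  Stage 3: F_3 = 10^(8.70/10) = 7.413, G_3 = 10^(−7.89/10) = 0.1626
Friis cascade:
  F = 1.265 + (2.735 − 1)/42.66 + (7.413 − 1)/3090 = 1.307
NF = 10 log₁₀(1.307) = 1.16 dB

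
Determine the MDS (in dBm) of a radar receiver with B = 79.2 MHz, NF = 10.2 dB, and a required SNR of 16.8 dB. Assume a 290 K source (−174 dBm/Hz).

−68.0 dBm

Sensitivity = −174 + 10 log₁₀(B) + NF + SNR_min
= −174 + 78.99 + 10.2 + 16.8
= −68.01 dBm → −68.0 dBm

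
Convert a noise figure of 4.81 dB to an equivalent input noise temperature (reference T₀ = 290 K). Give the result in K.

588 K

F = 10^(4.81/10) = 3.02691
T_e = (F − 1)·T₀ = (3.02691 − 1) × 290 = 588 K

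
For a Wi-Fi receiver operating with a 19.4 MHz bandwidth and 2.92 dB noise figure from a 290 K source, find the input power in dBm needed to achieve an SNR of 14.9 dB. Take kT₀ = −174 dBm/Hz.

−83.3 dBm

Sensitivity = −174 + 10 log₁₀(B) + NF + SNR_min
= −174 + 72.88 + 2.92 + 14.9
= −83.30 dBm → −83.3 dBm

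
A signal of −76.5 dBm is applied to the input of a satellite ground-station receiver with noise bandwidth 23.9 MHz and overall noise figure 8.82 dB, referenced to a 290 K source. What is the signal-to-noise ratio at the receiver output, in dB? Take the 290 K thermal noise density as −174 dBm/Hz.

14.9 dB

Noise floor: N = −174 + 10 log₁₀(B) + NF
10 log₁₀(2.39×10⁷) = 73.78 dB
N = −174 + 73.78 + 8.82 = −91.40 dBm
SNR = P_sig − N = −76.5 − (−91.40) = 14.90 dB → 14.9 dB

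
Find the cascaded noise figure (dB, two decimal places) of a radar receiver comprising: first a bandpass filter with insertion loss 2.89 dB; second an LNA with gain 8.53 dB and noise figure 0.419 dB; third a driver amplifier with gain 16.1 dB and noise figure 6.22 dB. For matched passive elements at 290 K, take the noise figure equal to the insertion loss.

Convert to linear (a loss of L dB is a gain of −L dB): F_i = 10^(NF_i/10), G_i = 10^(G_i,dB/10)
  Stage 1: F_1 = 10^(2.89/10) = 1.945, G_1 = 10^(−2.89/10) = 0.5140
  Stage 2: F_2 = 10^(0.419/10) = 1.101, G_2 = 10^(8.53/10) = 7.129
  Stage 3: F_3 = 10^(6.22/10) = 4.188, G_3 = 10^(16.1/10) = 40.74
Friis cascade:
  F = 1.945 + (1.101 − 1)/0.5140 + (4.188 − 1)/3.664 = 3.012
NF = 10 log₁₀(3.012) = 4.79 dB

4.79 dB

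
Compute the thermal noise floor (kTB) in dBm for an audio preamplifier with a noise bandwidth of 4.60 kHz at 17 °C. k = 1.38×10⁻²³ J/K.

T = 17 °C + 273.15 = 290.15 K
P_n = kTB = 1.38×10⁻²³ × 290.15 × 4.60×10³ = 1.84×10⁻¹⁷ W
In dBm: 10 log₁₀(1.84×10⁻¹⁷ / 10⁻³) = −137.3 dBm

−137.3 dBm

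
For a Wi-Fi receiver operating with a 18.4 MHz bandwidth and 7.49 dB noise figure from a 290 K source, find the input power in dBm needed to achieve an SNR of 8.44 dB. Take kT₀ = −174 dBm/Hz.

Sensitivity = −174 + 10 log₁₀(B) + NF + SNR_min
= −174 + 72.65 + 7.49 + 8.44
= −85.42 dBm → −85.4 dBm

−85.4 dBm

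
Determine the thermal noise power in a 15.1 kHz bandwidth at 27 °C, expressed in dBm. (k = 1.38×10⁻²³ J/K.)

T = 27 °C + 273.15 = 300.15 K
P_n = kTB = 1.38×10⁻²³ × 300.15 × 1.51×10⁴ = 6.25×10⁻¹⁷ W
In dBm: 10 log₁₀(6.25×10⁻¹⁷ / 10⁻³) = −132.0 dBm

−132.0 dBm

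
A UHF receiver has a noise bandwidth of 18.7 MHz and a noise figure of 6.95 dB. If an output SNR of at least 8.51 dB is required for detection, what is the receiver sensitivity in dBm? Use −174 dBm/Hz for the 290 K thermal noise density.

−85.8 dBm

Sensitivity = −174 + 10 log₁₀(B) + NF + SNR_min
= −174 + 72.72 + 6.95 + 8.51
= −85.82 dBm → −85.8 dBm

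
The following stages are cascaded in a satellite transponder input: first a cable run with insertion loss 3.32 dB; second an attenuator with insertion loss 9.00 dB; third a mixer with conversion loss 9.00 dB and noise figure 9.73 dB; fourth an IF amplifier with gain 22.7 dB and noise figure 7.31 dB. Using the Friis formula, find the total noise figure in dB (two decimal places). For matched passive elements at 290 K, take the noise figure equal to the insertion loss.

Convert to linear (a loss of L dB is a gain of −L dB): F_i = 10^(NF_i/10), G_i = 10^(G_i,dB/10)
  Stage 1: F_1 = 10^(3.32/10) = 2.148, G_1 = 10^(−3.32/10) = 0.4656
  Stage 2: F_2 = 10^(9.00/10) = 7.943, G_2 = 10^(−9.00/10) = 0.1259
  Stage 3: F_3 = 10^(9.73/10) = 9.397, G_3 = 10^(−9.00/10) = 0.1259
  Stage 4: F_4 = 10^(7.31/10) = 5.383, G_4 = 10^(22.7/10) = 186.2
Friis cascade:
  F = 2.148 + (7.943 − 1)/0.4656 + (9.397 − 1)/0.05861 + (5.383 − 1)/0.007379 = 754.3
NF = 10 log₁₀(754.3) = 28.78 dB

28.78 dB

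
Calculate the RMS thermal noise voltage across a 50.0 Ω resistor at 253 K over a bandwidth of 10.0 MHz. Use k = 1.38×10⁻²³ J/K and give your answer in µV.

2.64 µV

V_n = √(4kTRB)
4kTRB = 4 × 1.38×10⁻²³ × 253 × 5.00×10¹ × 1.00×10⁷ = 6.98×10⁻¹² V²
V_n = √(6.98×10⁻¹²) = 2.64×10⁻⁶ V = 2.64 µV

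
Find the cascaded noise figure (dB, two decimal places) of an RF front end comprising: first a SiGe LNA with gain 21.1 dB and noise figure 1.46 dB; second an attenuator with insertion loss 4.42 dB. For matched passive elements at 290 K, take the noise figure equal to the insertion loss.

1.50 dB

Convert to linear (a loss of L dB is a gain of −L dB): F_i = 10^(NF_i/10), G_i = 10^(G_i,dB/10)
  Stage 1: F_1 = 10^(1.46/10) = 1.400, G_1 = 10^(21.1/10) = 128.8
  Stage 2: F_2 = 10^(4.42/10) = 2.767, G_2 = 10^(−4.42/10) = 0.3614
Friis cascade:
  F = 1.400 + (2.767 − 1)/128.8 = 1.413
NF = 10 log₁₀(1.413) = 1.50 dB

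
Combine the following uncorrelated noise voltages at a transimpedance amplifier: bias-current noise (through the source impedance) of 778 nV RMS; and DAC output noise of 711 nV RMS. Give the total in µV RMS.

1.05 µV

Uncorrelated sources add in power (mean-square): V_tot = √(ΣV_i²)
V_tot = √[(7.78×10⁻⁷)² + (7.11×10⁻⁷)²] = 1.05×10⁻⁶ V = 1.05 µV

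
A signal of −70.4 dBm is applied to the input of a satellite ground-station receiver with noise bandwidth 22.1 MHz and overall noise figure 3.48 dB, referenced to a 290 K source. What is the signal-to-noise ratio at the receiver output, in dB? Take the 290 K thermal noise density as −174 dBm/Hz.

26.7 dB

Noise floor: N = −174 + 10 log₁₀(B) + NF
10 log₁₀(2.21×10⁷) = 73.44 dB
N = −174 + 73.44 + 3.48 = −97.08 dBm
SNR = P_sig − N = −70.4 − (−97.08) = 26.68 dB → 26.7 dB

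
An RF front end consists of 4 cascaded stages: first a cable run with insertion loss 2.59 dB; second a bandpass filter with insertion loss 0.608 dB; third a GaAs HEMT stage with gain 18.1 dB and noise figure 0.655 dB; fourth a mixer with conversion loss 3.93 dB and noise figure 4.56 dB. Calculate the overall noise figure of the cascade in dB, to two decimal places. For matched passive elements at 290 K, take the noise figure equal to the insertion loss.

Convert to linear (a loss of L dB is a gain of −L dB): F_i = 10^(NF_i/10), G_i = 10^(G_i,dB/10)
  Stage 1: F_1 = 10^(2.59/10) = 1.816, G_1 = 10^(−2.59/10) = 0.5508
  Stage 2: F_2 = 10^(0.608/10) = 1.150, G_2 = 10^(−0.608/10) = 0.8694
  Stage 3: F_3 = 10^(0.655/10) = 1.163, G_3 = 10^(18.1/10) = 64.57
  Stage 4: F_4 = 10^(4.56/10) = 2.858, G_4 = 10^(−3.93/10) = 0.4046
Friis cascade:
  F = 1.816 + (1.150 − 1)/0.5508 + (1.163 − 1)/0.4789 + (2.858 − 1)/30.92 = 2.488
NF = 10 log₁₀(2.488) = 3.96 dB

3.96 dB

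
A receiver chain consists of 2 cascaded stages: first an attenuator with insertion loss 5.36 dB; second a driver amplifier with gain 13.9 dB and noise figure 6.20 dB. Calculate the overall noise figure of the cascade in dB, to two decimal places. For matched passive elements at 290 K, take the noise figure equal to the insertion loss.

Convert to linear (a loss of L dB is a gain of −L dB): F_i = 10^(NF_i/10), G_i = 10^(G_i,dB/10)
  Stage 1: F_1 = 10^(5.36/10) = 3.436, G_1 = 10^(−5.36/10) = 0.2911
  Stage 2: F_2 = 10^(6.20/10) = 4.169, G_2 = 10^(13.9/10) = 24.55
Friis cascade:
  F = 3.436 + (4.169 − 1)/0.2911 = 14.32
NF = 10 log₁₀(14.32) = 11.56 dB

11.56 dB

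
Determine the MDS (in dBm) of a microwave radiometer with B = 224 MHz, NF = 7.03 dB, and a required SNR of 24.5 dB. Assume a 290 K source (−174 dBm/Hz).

Sensitivity = −174 + 10 log₁₀(B) + NF + SNR_min
= −174 + 83.5 + 7.03 + 24.5
= −58.97 dBm → −59.0 dBm

−59.0 dBm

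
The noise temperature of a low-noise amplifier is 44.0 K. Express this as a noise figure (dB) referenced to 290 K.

0.613 dB

F = 1 + T_e/T₀ = 1 + 44.0/290 = 1.15172
NF = 10 log₁₀(1.15172) = 0.613 dB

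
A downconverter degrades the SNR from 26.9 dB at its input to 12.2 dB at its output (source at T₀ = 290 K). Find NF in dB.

14.7 dB

NF (dB) = SNR_in(dB) − SNR_out(dB) when the source is at T₀
NF = 26.9 − 12.2 = 14.7 dB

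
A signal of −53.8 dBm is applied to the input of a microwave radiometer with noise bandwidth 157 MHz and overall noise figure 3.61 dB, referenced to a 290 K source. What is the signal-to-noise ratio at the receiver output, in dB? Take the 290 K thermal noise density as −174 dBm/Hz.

34.6 dB

Noise floor: N = −174 + 10 log₁₀(B) + NF
10 log₁₀(1.57×10⁸) = 81.96 dB
N = −174 + 81.96 + 3.61 = −88.43 dBm
SNR = P_sig − N = −53.8 − (−88.43) = 34.63 dB → 34.6 dB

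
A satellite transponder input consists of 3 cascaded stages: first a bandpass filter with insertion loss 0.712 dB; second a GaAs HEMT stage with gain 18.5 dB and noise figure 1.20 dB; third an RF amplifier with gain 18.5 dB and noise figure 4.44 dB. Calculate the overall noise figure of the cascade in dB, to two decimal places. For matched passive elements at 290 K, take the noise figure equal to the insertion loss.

Convert to linear (a loss of L dB is a gain of −L dB): F_i = 10^(NF_i/10), G_i = 10^(G_i,dB/10)
  Stage 1: F_1 = 10^(0.712/10) = 1.178, G_1 = 10^(−0.712/10) = 0.8488
  Stage 2: F_2 = 10^(1.20/10) = 1.318, G_2 = 10^(18.5/10) = 70.79
  Stage 3: F_3 = 10^(4.44/10) = 2.780, G_3 = 10^(18.5/10) = 70.79
Friis cascade:
  F = 1.178 + (1.318 − 1)/0.8488 + (2.780 − 1)/60.09 = 1.583
NF = 10 log₁₀(1.583) = 1.99 dB

1.99 dB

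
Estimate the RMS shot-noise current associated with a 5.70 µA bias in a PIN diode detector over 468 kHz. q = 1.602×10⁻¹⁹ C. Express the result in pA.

I_n = √(2qI·B)
2qI·B = 2 × 1.602×10⁻¹⁹ × 5.70×10⁻⁶ × 4.68×10⁵ = 8.55×10⁻¹⁹ A²
I_n = √(8.55×10⁻¹⁹) = 9.24×10⁻¹⁰ A = 924 pA

924 pA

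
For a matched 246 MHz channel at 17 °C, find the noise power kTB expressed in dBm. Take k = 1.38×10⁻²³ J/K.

−90.1 dBm

T = 17 °C + 273.15 = 290.15 K
P_n = kTB = 1.38×10⁻²³ × 290.15 × 2.46×10⁸ = 9.85×10⁻¹³ W
In dBm: 10 log₁₀(9.85×10⁻¹³ / 10⁻³) = −90.1 dBm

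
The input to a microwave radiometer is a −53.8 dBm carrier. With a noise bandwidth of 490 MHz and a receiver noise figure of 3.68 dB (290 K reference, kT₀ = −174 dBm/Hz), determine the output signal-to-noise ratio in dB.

29.6 dB

Noise floor: N = −174 + 10 log₁₀(B) + NF
10 log₁₀(4.90×10⁸) = 86.9 dB
N = −174 + 86.9 + 3.68 = −83.42 dBm
SNR = P_sig − N = −53.8 − (−83.42) = 29.62 dB → 29.6 dB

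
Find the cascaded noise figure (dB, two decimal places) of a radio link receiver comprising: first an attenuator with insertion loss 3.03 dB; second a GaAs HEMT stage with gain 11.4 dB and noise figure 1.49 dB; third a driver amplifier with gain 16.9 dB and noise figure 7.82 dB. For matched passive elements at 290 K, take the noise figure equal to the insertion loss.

Convert to linear (a loss of L dB is a gain of −L dB): F_i = 10^(NF_i/10), G_i = 10^(G_i,dB/10)
  Stage 1: F_1 = 10^(3.03/10) = 2.009, G_1 = 10^(−3.03/10) = 0.4977
  Stage 2: F_2 = 10^(1.49/10) = 1.409, G_2 = 10^(11.4/10) = 13.80
  Stage 3: F_3 = 10^(7.82/10) = 6.053, G_3 = 10^(16.9/10) = 48.98
Friis cascade:
  F = 2.009 + (1.409 − 1)/0.4977 + (6.053 − 1)/6.871 = 3.567
NF = 10 log₁₀(3.567) = 5.52 dB

5.52 dB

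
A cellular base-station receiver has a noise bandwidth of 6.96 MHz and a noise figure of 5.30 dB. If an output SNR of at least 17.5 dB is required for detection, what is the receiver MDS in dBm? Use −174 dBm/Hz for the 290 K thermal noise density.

−82.8 dBm

Sensitivity = −174 + 10 log₁₀(B) + NF + SNR_min
= −174 + 68.43 + 5.30 + 17.5
= −82.77 dBm → −82.8 dBm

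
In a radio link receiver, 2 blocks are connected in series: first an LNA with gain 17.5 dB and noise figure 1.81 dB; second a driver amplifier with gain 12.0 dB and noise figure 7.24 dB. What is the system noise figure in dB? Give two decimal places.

2.02 dB

Convert to linear (a loss of L dB is a gain of −L dB): F_i = 10^(NF_i/10), G_i = 10^(G_i,dB/10)
  Stage 1: F_1 = 10^(1.81/10) = 1.517, G_1 = 10^(17.5/10) = 56.23
  Stage 2: F_2 = 10^(7.24/10) = 5.297, G_2 = 10^(12.0/10) = 15.85
Friis cascade:
  F = 1.517 + (5.297 − 1)/56.23 = 1.593
NF = 10 log₁₀(1.593) = 2.02 dB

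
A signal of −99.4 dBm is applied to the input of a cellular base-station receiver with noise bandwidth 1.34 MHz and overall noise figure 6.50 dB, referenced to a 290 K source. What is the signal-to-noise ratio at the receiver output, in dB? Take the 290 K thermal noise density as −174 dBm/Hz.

Noise floor: N = −174 + 10 log₁₀(B) + NF
10 log₁₀(1.34×10⁶) = 61.27 dB
N = −174 + 61.27 + 6.50 = −106.23 dBm
SNR = P_sig − N = −99.4 − (−106.23) = 6.83 dB → 6.8 dB

6.8 dB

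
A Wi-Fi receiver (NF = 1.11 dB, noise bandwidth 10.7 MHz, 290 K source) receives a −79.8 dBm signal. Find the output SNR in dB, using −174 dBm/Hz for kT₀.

22.8 dB

Noise floor: N = −174 + 10 log₁₀(B) + NF
10 log₁₀(1.07×10⁷) = 70.29 dB
N = −174 + 70.29 + 1.11 = −102.60 dBm
SNR = P_sig − N = −79.8 − (−102.60) = 22.80 dB → 22.8 dB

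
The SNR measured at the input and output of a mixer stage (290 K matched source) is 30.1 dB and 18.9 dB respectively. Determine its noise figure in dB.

11.2 dB

NF (dB) = SNR_in(dB) − SNR_out(dB) when the source is at T₀
NF = 30.1 − 18.9 = 11.2 dB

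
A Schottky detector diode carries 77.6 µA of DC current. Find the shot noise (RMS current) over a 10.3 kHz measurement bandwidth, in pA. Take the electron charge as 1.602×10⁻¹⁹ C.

I_n = √(2qI·B)
2qI·B = 2 × 1.602×10⁻¹⁹ × 7.76×10⁻⁵ × 1.03×10⁴ = 2.56×10⁻¹⁹ A²
I_n = √(2.56×10⁻¹⁹) = 5.06×10⁻¹⁰ A = 506 pA

506 pA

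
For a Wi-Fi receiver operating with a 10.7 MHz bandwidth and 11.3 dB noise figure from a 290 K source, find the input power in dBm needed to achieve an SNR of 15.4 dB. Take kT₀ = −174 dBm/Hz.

−77.0 dBm

Sensitivity = −174 + 10 log₁₀(B) + NF + SNR_min
= −174 + 70.29 + 11.3 + 15.4
= −77.01 dBm → −77.0 dBm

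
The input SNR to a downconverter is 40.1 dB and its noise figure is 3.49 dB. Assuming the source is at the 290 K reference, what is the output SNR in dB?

36.61 dB

By definition F = SNR_in/SNR_out, so in dB: SNR_out = SNR_in − NF
SNR_out = 40.1 − 3.49 = 36.61 dB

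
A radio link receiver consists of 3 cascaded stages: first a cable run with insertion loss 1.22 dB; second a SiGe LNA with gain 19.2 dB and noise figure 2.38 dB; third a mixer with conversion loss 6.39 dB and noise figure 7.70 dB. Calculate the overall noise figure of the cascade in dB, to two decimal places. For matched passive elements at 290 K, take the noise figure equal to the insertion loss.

Convert to linear (a loss of L dB is a gain of −L dB): F_i = 10^(NF_i/10), G_i = 10^(G_i,dB/10)
  Stage 1: F_1 = 10^(1.22/10) = 1.324, G_1 = 10^(−1.22/10) = 0.7551
  Stage 2: F_2 = 10^(2.38/10) = 1.730, G_2 = 10^(19.2/10) = 83.18
  Stage 3: F_3 = 10^(7.70/10) = 5.888, G_3 = 10^(−6.39/10) = 0.2296
Friis cascade:
  F = 1.324 + (1.730 − 1)/0.7551 + (5.888 − 1)/62.81 = 2.369
NF = 10 log₁₀(2.369) = 3.75 dB

3.75 dB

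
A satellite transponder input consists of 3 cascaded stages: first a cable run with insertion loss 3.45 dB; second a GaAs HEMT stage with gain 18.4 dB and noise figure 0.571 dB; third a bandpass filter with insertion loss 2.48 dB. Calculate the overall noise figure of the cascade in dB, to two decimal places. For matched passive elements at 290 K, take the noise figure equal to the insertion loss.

Convert to linear (a loss of L dB is a gain of −L dB): F_i = 10^(NF_i/10), G_i = 10^(G_i,dB/10)
  Stage 1: F_1 = 10^(3.45/10) = 2.213, G_1 = 10^(−3.45/10) = 0.4519
  Stage 2: F_2 = 10^(0.571/10) = 1.141, G_2 = 10^(18.4/10) = 69.18
  Stage 3: F_3 = 10^(2.48/10) = 1.770, G_3 = 10^(−2.48/10) = 0.5649
Friis cascade:
  F = 2.213 + (1.141 − 1)/0.4519 + (1.770 − 1)/31.26 = 2.549
NF = 10 log₁₀(2.549) = 4.06 dB

4.06 dB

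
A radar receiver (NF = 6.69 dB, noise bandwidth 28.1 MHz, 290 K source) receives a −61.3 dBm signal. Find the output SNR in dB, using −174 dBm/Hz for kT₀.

31.5 dB

Noise floor: N = −174 + 10 log₁₀(B) + NF
10 log₁₀(2.81×10⁷) = 74.49 dB
N = −174 + 74.49 + 6.69 = −92.82 dBm
SNR = P_sig − N = −61.3 − (−92.82) = 31.52 dB → 31.5 dB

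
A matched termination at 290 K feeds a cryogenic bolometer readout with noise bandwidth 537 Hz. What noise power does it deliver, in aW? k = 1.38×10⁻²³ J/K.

P_n = kTB = 1.38×10⁻²³ × 290 × 5.37×10² = 2.15×10⁻¹⁸ W = 2.15 aW

2.15 aW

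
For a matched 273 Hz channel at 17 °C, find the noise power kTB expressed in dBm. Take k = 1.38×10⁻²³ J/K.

−149.6 dBm

T = 17 °C + 273.15 = 290.15 K
P_n = kTB = 1.38×10⁻²³ × 290.15 × 2.73×10² = 1.09×10⁻¹⁸ W
In dBm: 10 log₁₀(1.09×10⁻¹⁸ / 10⁻³) = −149.6 dBm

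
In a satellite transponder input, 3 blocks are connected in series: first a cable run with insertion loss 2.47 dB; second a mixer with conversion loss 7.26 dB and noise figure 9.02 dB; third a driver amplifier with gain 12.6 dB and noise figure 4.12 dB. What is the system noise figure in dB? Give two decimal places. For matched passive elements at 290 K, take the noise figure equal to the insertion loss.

14.62 dB

Convert to linear (a loss of L dB is a gain of −L dB): F_i = 10^(NF_i/10), G_i = 10^(G_i,dB/10)
  Stage 1: F_1 = 10^(2.47/10) = 1.766, G_1 = 10^(−2.47/10) = 0.5662
  Stage 2: F_2 = 10^(9.02/10) = 7.980, G_2 = 10^(−7.26/10) = 0.1879
  Stage 3: F_3 = 10^(4.12/10) = 2.582, G_3 = 10^(12.6/10) = 18.20
Friis cascade:
  F = 1.766 + (7.980 − 1)/0.5662 + (2.582 − 1)/0.1064 = 28.96
NF = 10 log₁₀(28.96) = 14.62 dB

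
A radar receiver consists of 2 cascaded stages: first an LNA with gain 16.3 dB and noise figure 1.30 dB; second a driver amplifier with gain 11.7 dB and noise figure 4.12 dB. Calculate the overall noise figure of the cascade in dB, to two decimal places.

Convert to linear (a loss of L dB is a gain of −L dB): F_i = 10^(NF_i/10), G_i = 10^(G_i,dB/10)
  Stage 1: F_1 = 10^(1.30/10) = 1.349, G_1 = 10^(16.3/10) = 42.66
  Stage 2: F_2 = 10^(4.12/10) = 2.582, G_2 = 10^(11.7/10) = 14.79
Friis cascade:
  F = 1.349 + (2.582 − 1)/42.66 = 1.386
NF = 10 log₁₀(1.386) = 1.42 dB

1.42 dB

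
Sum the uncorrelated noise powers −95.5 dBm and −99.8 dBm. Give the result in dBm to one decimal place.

Convert to linear, add, convert back:
P₁ = 2.82×10⁻¹³ W, P₂ = 1.05×10⁻¹³ W
P_tot = 3.87×10⁻¹³ W → 10 log₁₀(P_tot / 10⁻³) = −94.1 dBm

−94.1 dBm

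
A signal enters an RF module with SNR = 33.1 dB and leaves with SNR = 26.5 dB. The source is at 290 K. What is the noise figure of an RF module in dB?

NF (dB) = SNR_in(dB) − SNR_out(dB) when the source is at T₀
NF = 33.1 − 26.5 = 6.6 dB

6.6 dB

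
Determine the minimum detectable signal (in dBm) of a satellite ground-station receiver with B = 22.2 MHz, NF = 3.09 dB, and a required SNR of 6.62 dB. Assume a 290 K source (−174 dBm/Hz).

−90.8 dBm

Sensitivity = −174 + 10 log₁₀(B) + NF + SNR_min
= −174 + 73.46 + 3.09 + 6.62
= −90.83 dBm → −90.8 dBm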